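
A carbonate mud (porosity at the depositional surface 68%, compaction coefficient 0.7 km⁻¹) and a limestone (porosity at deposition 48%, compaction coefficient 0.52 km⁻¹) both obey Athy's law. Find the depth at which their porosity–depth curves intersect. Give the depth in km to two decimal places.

Set phi₀ₐ e^(−kₐZ) = phi₀ᵦ e^(−kᵦZ) ⇒ ln(phi₀ₐ/phi₀ᵦ) = (kₐ − kᵦ)·Z
Z = ln(0.68/0.48) / (0.7 − 0.52) = 0.3483 / 0.18 = 1.935 km

1.94 km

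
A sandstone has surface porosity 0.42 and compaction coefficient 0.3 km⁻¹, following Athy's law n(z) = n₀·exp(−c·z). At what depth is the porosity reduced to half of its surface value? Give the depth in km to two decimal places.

2.31 km

n/n₀ = 1/2 ⇒ exp(−c·z) = 1/2 ⇒ z = ln(2) / c
z = 0.6931 / 0.3 = 2.310 km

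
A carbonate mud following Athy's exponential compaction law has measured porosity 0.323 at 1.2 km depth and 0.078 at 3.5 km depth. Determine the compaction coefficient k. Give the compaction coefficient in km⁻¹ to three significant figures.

0.618 km⁻¹

Athy: φ(d) = φ₀ e^(−kd) ⇒ φ₁/φ₂ = e^{k(d₂−d₁)} ⇒ k = ln(φ₁/φ₂)/(d₂−d₁)
k = ln(0.323/0.078) / (3.5 − 1.2) = ln(4.141) / 2.3 = 1.4209 / 2.3 = 0.6178 km⁻¹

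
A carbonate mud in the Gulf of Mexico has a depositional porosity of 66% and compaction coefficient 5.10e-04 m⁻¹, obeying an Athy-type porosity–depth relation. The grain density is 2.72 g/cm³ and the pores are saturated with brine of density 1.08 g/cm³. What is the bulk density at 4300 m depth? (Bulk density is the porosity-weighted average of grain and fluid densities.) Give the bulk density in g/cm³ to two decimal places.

Working in km (1 km = 1000 m; β in km⁻¹ = β in m⁻¹ × 1000):
Porosity at depth: phi = 0.66·exp(−0.51×4.3) = 0.66×0.1116 = 0.0736
Bulk density: ρ_b = (1−phi)ρ_g + phi·ρ_f = 0.9264×2.72 + 0.0736×1.08
       = 2.520 + 0.080 = 2.599 g/cm³

2.60 g/cm³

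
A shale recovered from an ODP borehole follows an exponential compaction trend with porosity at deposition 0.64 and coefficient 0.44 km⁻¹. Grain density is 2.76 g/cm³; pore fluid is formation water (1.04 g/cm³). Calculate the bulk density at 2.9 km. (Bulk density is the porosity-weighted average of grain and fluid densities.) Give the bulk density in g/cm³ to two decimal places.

Porosity at depth: φ = 0.64·exp(−0.44×2.9) = 0.64×0.2792 = 0.1787
Bulk density: ρ_b = (1−φ)ρ_g + φ·ρ_f = 0.8213×2.76 + 0.1787×1.04
       = 2.267 + 0.186 = 2.453 g/cm³

2.45 g/cm³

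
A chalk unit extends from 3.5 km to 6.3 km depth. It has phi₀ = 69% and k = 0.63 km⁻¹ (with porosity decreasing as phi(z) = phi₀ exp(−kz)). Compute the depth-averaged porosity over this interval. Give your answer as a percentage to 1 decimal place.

3.6%

⟨phi⟩ = (1/(z₂−z₁)) ∫ phi₀ e^(−kz) dz = phi₀·(e^(−k·z₁) − e^(−k·z₂)) / (k·(z₂−z₁))
e^(−0.63×3.5) = 0.1103; e^(−0.63×6.3) = 0.0189
⟨phi⟩ = 0.69 × (0.1103 − 0.0189) / (0.63 × 2.8) = 0.69 × 0.0518 = 0.0357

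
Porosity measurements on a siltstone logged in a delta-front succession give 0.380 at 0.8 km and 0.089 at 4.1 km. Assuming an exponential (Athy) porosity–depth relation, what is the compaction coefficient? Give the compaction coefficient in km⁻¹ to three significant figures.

Athy: φ(z) = φ₀ e^(−βz) ⇒ φ₁/φ₂ = e^{β(z₂−z₁)} ⇒ β = ln(φ₁/φ₂)/(z₂−z₁)
β = ln(0.38/0.089) / (4.1 − 0.8) = ln(4.27) / 3.3 = 1.4515 / 3.3 = 0.4399 km⁻¹

0.440 km⁻¹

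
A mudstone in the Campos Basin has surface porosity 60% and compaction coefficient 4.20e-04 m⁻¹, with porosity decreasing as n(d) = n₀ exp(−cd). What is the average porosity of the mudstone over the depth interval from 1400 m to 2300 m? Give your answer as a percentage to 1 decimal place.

Working in km (1 km = 1000 m; c in km⁻¹ = c in m⁻¹ × 1000):
⟨n⟩ = (1/(d₂−d₁)) ∫ n₀ e^(−cd) dd = n₀·(e^(−c·d₁) − e^(−c·d₂)) / (c·(d₂−d₁))
e^(−0.42×1.4) = 0.5554; e^(−0.42×2.3) = 0.3806
⟨n⟩ = 0.6 × (0.5554 − 0.3806) / (0.42 × 0.9) = 0.6 × 0.4625 = 0.2775

27.8%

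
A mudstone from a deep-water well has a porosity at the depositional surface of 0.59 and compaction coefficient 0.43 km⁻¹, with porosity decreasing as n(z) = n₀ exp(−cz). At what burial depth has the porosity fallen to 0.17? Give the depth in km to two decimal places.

Invert Athy's law: z = ln(n₀/n) / c
z = ln(0.59/0.17) / 0.43 = ln(3.471) / 0.43 = 1.2443 / 0.43 = 2.894 km

2.89 km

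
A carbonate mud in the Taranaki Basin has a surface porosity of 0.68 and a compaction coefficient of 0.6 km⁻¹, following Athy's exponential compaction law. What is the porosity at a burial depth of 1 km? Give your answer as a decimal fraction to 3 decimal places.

0.373

φ = φ₀·exp(−c·Z) = 0.68 × exp(−0.6 × 1) = 0.68 × exp(−0.6)
  = 0.68 × 0.5488 = 0.3732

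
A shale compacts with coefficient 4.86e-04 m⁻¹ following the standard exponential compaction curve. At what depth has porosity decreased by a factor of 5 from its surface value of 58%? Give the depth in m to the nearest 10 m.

3310 m

Working in km (1 km = 1000 m; c in km⁻¹ = c in m⁻¹ × 1000):
φ/φ₀ = 1/5 ⇒ exp(−c·z) = 1/5 ⇒ z = ln(5) / c
z = 1.6094 / 0.486 = 3.312 km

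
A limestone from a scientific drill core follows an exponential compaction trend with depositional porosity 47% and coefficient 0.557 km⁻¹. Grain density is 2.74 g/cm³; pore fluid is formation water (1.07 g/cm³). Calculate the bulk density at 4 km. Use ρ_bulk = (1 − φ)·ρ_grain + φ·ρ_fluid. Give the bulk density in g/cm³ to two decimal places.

2.66 g/cm³

Porosity at depth: φ = 0.47·exp(−0.557×4) = 0.47×0.1077 = 0.0506
Bulk density: ρ_b = (1−φ)ρ_g + φ·ρ_f = 0.9494×2.74 + 0.0506×1.07
       = 2.601 + 0.054 = 2.655 g/cm³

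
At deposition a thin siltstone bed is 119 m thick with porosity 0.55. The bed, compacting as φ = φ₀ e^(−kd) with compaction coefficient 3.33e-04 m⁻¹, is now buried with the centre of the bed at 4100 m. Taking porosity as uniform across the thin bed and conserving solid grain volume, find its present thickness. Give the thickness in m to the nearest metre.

62 m

Working in km (1 km = 1000 m; k in km⁻¹ = k in m⁻¹ × 1000):
Porosity at 4.1 km: φ = 0.55·exp(−0.333×4.1) = 0.1404
Solid-volume conservation: h(1−φ) = h₀(1−φ₀) ⇒ h = h₀·(1−φ₀)/(1−φ)
h = 0.119 × (1 − 0.55)/(1 − 0.1404) = 0.119 × 0.5235 = 0.0623 km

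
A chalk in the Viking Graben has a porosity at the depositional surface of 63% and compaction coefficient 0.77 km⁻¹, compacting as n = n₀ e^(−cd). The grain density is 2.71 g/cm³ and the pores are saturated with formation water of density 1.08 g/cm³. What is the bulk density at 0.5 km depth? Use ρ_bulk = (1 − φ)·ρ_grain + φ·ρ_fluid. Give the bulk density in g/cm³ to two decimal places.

2.01 g/cm³

Porosity at depth: n = 0.63·exp(−0.77×0.5) = 0.63×0.6805 = 0.4287
Bulk density: ρ_b = (1−n)ρ_g + n·ρ_f = 0.5713×2.71 + 0.4287×1.08
       = 1.548 + 0.463 = 2.011 g/cm³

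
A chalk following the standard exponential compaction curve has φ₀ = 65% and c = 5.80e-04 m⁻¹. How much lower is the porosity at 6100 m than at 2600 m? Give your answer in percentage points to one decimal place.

12.5 percentage points

Working in km (1 km = 1000 m; c in km⁻¹ = c in m⁻¹ × 1000):
φ(2.6) = 0.65·e^(−0.58×2.6) = 0.1439
φ(6.1) = 0.65·e^(−0.58×6.1) = 0.0189
Δφ = 0.1439 − 0.0189 = 0.1250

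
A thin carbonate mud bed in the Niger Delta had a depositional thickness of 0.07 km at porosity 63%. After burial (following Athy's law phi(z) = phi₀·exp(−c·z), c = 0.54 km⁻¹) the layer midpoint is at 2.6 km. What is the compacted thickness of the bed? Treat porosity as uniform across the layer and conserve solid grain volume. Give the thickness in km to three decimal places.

0.031 km

Porosity at 2.6 km: phi = 0.63·exp(−0.54×2.6) = 0.1547
Solid-volume conservation: h(1−phi) = h₀(1−phi₀) ⇒ h = h₀·(1−phi₀)/(1−phi)
h = 0.07 × (1 − 0.63)/(1 − 0.1547) = 0.07 × 0.4377 = 0.0306 km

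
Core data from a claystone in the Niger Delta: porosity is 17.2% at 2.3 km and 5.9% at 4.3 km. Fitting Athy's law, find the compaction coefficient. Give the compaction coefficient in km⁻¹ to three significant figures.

0.535 km⁻¹

Athy: phi(d) = phi₀ e^(−cd) ⇒ phi₁/phi₂ = e^{c(d₂−d₁)} ⇒ c = ln(phi₁/phi₂)/(d₂−d₁)
c = ln(0.172/0.059) / (4.3 − 2.3) = ln(2.915) / 2 = 1.0700 / 2 = 0.535 km⁻¹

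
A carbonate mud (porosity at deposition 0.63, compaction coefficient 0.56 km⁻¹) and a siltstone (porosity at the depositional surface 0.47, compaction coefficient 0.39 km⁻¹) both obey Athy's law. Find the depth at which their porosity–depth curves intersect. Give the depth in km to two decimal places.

1.72 km

Set n₀ₐ e^(−kₐd) = n₀ᵦ e^(−kᵦd) ⇒ ln(n₀ₐ/n₀ᵦ) = (kₐ − kᵦ)·d
d = ln(0.63/0.47) / (0.56 − 0.39) = 0.2930 / 0.17 = 1.723 km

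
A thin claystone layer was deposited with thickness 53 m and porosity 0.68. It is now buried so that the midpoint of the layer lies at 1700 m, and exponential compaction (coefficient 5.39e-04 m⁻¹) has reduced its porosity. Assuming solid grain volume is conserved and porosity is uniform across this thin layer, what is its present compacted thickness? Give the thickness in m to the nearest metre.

23 m

Working in km (1 km = 1000 m; c in km⁻¹ = c in m⁻¹ × 1000):
Porosity at 1.7 km: phi = 0.68·exp(−0.539×1.7) = 0.2720
Solid-volume conservation: h(1−phi) = h₀(1−phi₀) ⇒ h = h₀·(1−phi₀)/(1−phi)
h = 0.053 × (1 − 0.68)/(1 − 0.2720) = 0.053 × 0.4396 = 0.0233 km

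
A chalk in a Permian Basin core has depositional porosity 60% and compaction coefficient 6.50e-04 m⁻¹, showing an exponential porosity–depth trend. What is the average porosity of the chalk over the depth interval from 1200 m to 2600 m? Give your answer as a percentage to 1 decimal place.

Working in km (1 km = 1000 m; β in km⁻¹ = β in m⁻¹ × 1000):
⟨φ⟩ = (1/(z₂−z₁)) ∫ φ₀ e^(−βz) dz = φ₀·(e^(−β·z₁) − e^(−β·z₂)) / (β·(z₂−z₁))
e^(−0.65×1.2) = 0.4584; e^(−0.65×2.6) = 0.1845
⟨φ⟩ = 0.6 × (0.4584 − 0.1845) / (0.65 × 1.4) = 0.6 × 0.3010 = 0.1806

18.1%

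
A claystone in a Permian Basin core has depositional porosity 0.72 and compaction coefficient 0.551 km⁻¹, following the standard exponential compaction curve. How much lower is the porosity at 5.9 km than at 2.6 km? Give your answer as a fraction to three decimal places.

φ(2.6) = 0.72·e^(−0.551×2.6) = 0.1719
φ(5.9) = 0.72·e^(−0.551×5.9) = 0.0279
Δφ = 0.1719 − 0.0279 = 0.1440

0.144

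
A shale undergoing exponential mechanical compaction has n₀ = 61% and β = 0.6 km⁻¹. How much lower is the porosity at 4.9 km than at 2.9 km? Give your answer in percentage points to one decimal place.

n(2.9) = 0.61·e^(−0.6×2.9) = 0.1071
n(4.9) = 0.61·e^(−0.6×4.9) = 0.0322
Δn = 0.1071 − 0.0322 = 0.0748

7.5 percentage points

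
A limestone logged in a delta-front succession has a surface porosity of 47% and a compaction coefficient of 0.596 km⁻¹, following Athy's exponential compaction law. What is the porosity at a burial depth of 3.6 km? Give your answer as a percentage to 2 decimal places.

φ = φ₀·exp(−k·z) = 0.47 × exp(−0.596 × 3.6) = 0.47 × exp(−2.146)
  = 0.47 × 0.1170 = 0.0550

5.50%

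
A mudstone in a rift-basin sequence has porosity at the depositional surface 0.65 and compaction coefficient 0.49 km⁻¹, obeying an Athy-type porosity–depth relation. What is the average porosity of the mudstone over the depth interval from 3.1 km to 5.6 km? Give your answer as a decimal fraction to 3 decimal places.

⟨φ⟩ = (1/(z₂−z₁)) ∫ φ₀ e^(−cz) dz = φ₀·(e^(−c·z₁) − e^(−c·z₂)) / (c·(z₂−z₁))
e^(−0.49×3.1) = 0.2189; e^(−0.49×5.6) = 0.0643
⟨φ⟩ = 0.65 × (0.2189 − 0.0643) / (0.49 × 2.5) = 0.65 × 0.1262 = 0.0820

0.082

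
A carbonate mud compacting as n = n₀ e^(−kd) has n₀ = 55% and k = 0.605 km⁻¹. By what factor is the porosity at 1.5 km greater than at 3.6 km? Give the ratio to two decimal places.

3.56

n(d₁)/n(d₂) = e^(−k·d₁)/e^(−k·d₂) = e^{k(d₂−d₁)}
= exp(0.605 × 2.1) = exp(1.27) = 3.5626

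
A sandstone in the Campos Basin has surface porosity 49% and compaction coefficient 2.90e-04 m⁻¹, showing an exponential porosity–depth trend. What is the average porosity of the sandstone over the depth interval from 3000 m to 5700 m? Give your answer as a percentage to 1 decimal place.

Working in km (1 km = 1000 m; β in km⁻¹ = β in m⁻¹ × 1000):
⟨phi⟩ = (1/(z₂−z₁)) ∫ phi₀ e^(−βz) dz = phi₀·(e^(−β·z₁) − e^(−β·z₂)) / (β·(z₂−z₁))
e^(−0.29×3) = 0.4190; e^(−0.29×5.7) = 0.1915
⟨phi⟩ = 0.49 × (0.4190 − 0.1915) / (0.29 × 2.7) = 0.49 × 0.2905 = 0.1424

14.2%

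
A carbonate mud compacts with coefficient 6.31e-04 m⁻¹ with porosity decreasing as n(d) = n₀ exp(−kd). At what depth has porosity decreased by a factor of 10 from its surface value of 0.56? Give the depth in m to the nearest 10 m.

Working in km (1 km = 1000 m; k in km⁻¹ = k in m⁻¹ × 1000):
n/n₀ = 1/10 ⇒ exp(−k·d) = 1/10 ⇒ d = ln(10) / k
d = 2.3026 / 0.631 = 3.649 km

3650 m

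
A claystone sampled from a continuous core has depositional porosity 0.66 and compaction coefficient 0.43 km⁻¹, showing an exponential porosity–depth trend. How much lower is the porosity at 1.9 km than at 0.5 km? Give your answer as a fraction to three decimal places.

0.241

phi(0.5) = 0.66·e^(−0.43×0.5) = 0.5323
phi(1.9) = 0.66·e^(−0.43×1.9) = 0.2916
Δphi = 0.5323 − 0.2916 = 0.2408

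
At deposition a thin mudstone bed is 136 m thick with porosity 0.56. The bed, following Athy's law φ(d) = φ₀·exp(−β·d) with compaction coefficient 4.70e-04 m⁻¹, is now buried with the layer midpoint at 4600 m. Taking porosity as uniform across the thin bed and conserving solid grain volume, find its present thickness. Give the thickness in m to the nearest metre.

64 m

Working in km (1 km = 1000 m; β in km⁻¹ = β in m⁻¹ × 1000):
Porosity at 4.6 km: φ = 0.56·exp(−0.47×4.6) = 0.0645
Solid-volume conservation: h(1−φ) = h₀(1−φ₀) ⇒ h = h₀·(1−φ₀)/(1−φ)
h = 0.136 × (1 − 0.56)/(1 − 0.0645) = 0.136 × 0.4703 = 0.0640 km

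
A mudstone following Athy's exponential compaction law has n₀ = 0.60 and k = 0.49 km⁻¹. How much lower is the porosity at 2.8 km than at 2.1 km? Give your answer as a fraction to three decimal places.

n(2.1) = 0.6·e^(−0.49×2.1) = 0.2144
n(2.8) = 0.6·e^(−0.49×2.8) = 0.1522
Δn = 0.2144 − 0.1522 = 0.0623

0.062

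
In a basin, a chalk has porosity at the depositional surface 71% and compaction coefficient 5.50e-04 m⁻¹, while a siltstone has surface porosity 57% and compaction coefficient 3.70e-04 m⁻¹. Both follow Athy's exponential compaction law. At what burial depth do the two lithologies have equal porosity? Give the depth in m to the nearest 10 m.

Working in km (1 km = 1000 m; β in km⁻¹ = β in m⁻¹ × 1000):
Set φ₀ₐ e^(−βₐd) = φ₀ᵦ e^(−βᵦd) ⇒ ln(φ₀ₐ/φ₀ᵦ) = (βₐ − βᵦ)·d
d = ln(0.71/0.57) / (0.55 − 0.37) = 0.2196 / 0.18 = 1.220 km

1220 m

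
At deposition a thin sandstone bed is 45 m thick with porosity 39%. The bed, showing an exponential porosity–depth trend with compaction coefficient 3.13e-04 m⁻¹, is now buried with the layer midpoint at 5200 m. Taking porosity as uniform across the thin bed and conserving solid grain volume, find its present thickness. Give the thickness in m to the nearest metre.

30 m

Working in km (1 km = 1000 m; c in km⁻¹ = c in m⁻¹ × 1000):
Porosity at 5.2 km: n = 0.39·exp(−0.313×5.2) = 0.0766
Solid-volume conservation: h(1−n) = h₀(1−n₀) ⇒ h = h₀·(1−n₀)/(1−n)
h = 0.045 × (1 − 0.39)/(1 − 0.0766) = 0.045 × 0.6606 = 0.0297 km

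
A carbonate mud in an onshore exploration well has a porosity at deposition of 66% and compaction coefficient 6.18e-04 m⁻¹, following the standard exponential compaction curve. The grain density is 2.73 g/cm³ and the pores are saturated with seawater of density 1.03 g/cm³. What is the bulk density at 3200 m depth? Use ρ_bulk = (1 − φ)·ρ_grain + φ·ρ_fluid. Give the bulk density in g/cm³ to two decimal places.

2.57 g/cm³

Working in km (1 km = 1000 m; c in km⁻¹ = c in m⁻¹ × 1000):
Porosity at depth: n = 0.66·exp(−0.618×3.2) = 0.66×0.1384 = 0.0913
Bulk density: ρ_b = (1−n)ρ_g + n·ρ_f = 0.9087×2.73 + 0.0913×1.03
       = 2.481 + 0.094 = 2.575 g/cm³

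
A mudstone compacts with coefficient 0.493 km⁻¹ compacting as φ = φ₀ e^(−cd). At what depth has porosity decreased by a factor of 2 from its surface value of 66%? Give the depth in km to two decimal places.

1.41 km

φ/φ₀ = 1/2 ⇒ exp(−c·d) = 1/2 ⇒ d = ln(2) / c
d = 0.6931 / 0.493 = 1.406 km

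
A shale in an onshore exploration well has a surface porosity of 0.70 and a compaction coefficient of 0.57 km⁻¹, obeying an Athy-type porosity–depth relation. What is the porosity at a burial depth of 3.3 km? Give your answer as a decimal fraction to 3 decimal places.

n = n₀·exp(−β·z) = 0.7 × exp(−0.57 × 3.3) = 0.7 × exp(−1.881)
  = 0.7 × 0.1524 = 0.1067

0.107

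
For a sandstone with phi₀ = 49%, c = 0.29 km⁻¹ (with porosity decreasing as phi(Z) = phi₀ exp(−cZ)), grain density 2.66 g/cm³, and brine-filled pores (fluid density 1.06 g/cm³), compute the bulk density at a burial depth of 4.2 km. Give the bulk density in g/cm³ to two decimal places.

Porosity at depth: phi = 0.49·exp(−0.29×4.2) = 0.49×0.2958 = 0.1450
Bulk density: ρ_b = (1−phi)ρ_g + phi·ρ_f = 0.8550×2.66 + 0.1450×1.06
       = 2.274 + 0.154 = 2.428 g/cm³

2.43 g/cm³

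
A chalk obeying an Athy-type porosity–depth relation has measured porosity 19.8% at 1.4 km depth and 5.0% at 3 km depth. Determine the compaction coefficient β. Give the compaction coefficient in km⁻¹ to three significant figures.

Athy: n(z) = n₀ e^(−βz) ⇒ n₁/n₂ = e^{β(z₂−z₁)} ⇒ β = ln(n₁/n₂)/(z₂−z₁)
β = ln(0.198/0.05) / (3 − 1.4) = ln(3.96) / 1.6 = 1.3762 / 1.6 = 0.8602 km⁻¹

0.860 km⁻¹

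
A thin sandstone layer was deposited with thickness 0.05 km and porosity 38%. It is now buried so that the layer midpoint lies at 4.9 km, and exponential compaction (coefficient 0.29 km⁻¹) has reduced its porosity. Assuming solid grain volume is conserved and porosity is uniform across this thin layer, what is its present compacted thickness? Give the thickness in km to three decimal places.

Porosity at 4.9 km: n = 0.38·exp(−0.29×4.9) = 0.0918
Solid-volume conservation: h(1−n) = h₀(1−n₀) ⇒ h = h₀·(1−n₀)/(1−n)
h = 0.05 × (1 − 0.38)/(1 − 0.0918) = 0.05 × 0.6826 = 0.0341 km

0.034 km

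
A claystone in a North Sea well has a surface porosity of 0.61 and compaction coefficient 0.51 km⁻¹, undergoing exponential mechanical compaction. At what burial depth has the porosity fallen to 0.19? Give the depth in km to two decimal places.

2.29 km

Invert Athy's law: z = ln(φ₀/φ) / β
z = ln(0.61/0.19) / 0.51 = ln(3.211) / 0.51 = 1.1664 / 0.51 = 2.287 km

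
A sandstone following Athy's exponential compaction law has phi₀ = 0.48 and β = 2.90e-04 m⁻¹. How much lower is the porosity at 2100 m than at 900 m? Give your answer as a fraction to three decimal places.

0.109

Working in km (1 km = 1000 m; β in km⁻¹ = β in m⁻¹ × 1000):
phi(0.9) = 0.48·e^(−0.29×0.9) = 0.3697
phi(2.1) = 0.48·e^(−0.29×2.1) = 0.2611
Δphi = 0.3697 − 0.2611 = 0.1087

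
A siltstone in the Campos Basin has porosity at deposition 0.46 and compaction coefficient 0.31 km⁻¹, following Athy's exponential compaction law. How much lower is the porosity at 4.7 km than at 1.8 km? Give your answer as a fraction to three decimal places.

phi(1.8) = 0.46·e^(−0.31×1.8) = 0.2633
phi(4.7) = 0.46·e^(−0.31×4.7) = 0.1071
Δphi = 0.2633 − 0.1071 = 0.1561

0.156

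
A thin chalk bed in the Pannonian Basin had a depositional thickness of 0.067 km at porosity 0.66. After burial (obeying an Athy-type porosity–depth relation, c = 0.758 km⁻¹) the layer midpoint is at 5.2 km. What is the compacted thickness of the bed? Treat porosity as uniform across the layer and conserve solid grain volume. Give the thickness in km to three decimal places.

0.023 km

Porosity at 5.2 km: φ = 0.66·exp(−0.758×5.2) = 0.0128
Solid-volume conservation: h(1−φ) = h₀(1−φ₀) ⇒ h = h₀·(1−φ₀)/(1−φ)
h = 0.067 × (1 − 0.66)/(1 − 0.0128) = 0.067 × 0.3444 = 0.0231 km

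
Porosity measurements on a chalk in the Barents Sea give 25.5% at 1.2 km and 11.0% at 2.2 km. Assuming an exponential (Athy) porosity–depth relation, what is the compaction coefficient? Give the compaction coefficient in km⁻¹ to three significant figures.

Athy: φ(Z) = φ₀ e^(−βZ) ⇒ φ₁/φ₂ = e^{β(Z₂−Z₁)} ⇒ β = ln(φ₁/φ₂)/(Z₂−Z₁)
β = ln(0.255/0.11) / (2.2 − 1.2) = ln(2.318) / 1 = 0.8408 / 1 = 0.8408 km⁻¹

0.841 km⁻¹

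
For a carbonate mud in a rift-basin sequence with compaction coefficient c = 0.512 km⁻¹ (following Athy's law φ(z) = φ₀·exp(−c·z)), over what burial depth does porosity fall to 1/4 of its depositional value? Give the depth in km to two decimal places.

2.71 km

φ/φ₀ = 1/4 ⇒ exp(−c·z) = 1/4 ⇒ z = ln(4) / c
z = 1.3863 / 0.512 = 2.708 km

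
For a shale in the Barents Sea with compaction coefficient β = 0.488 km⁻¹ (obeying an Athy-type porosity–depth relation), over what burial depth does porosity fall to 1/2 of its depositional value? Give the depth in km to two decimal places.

1.42 km

phi/phi₀ = 1/2 ⇒ exp(−β·z) = 1/2 ⇒ z = ln(2) / β
z = 0.6931 / 0.488 = 1.420 km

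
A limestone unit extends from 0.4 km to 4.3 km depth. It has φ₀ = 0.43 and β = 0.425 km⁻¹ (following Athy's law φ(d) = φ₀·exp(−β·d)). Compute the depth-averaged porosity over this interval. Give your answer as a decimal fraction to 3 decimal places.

0.177

⟨φ⟩ = (1/(d₂−d₁)) ∫ φ₀ e^(−βd) dd = φ₀·(e^(−β·d₁) − e^(−β·d₂)) / (β·(d₂−d₁))
e^(−0.425×0.4) = 0.8437; e^(−0.425×4.3) = 0.1608
⟨φ⟩ = 0.43 × (0.8437 − 0.1608) / (0.425 × 3.9) = 0.43 × 0.4120 = 0.1771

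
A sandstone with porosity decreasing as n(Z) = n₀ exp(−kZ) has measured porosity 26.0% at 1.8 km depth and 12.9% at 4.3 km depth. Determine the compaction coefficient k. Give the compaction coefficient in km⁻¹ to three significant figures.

Athy: n(Z) = n₀ e^(−kZ) ⇒ n₁/n₂ = e^{k(Z₂−Z₁)} ⇒ k = ln(n₁/n₂)/(Z₂−Z₁)
k = ln(0.26/0.129) / (4.3 − 1.8) = ln(2.016) / 2.5 = 0.7009 / 2.5 = 0.2803 km⁻¹

0.280 km⁻¹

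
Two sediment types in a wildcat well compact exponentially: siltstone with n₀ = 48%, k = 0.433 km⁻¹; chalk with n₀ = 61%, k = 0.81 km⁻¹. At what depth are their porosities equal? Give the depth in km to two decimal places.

Set n₀ₐ e^(−kₐZ) = n₀ᵦ e^(−kᵦZ) ⇒ ln(n₀ₐ/n₀ᵦ) = (kₐ − kᵦ)·Z
Z = ln(0.48/0.61) / (0.433 − 0.81) = -0.2397 / -0.377 = 0.636 km

0.64 km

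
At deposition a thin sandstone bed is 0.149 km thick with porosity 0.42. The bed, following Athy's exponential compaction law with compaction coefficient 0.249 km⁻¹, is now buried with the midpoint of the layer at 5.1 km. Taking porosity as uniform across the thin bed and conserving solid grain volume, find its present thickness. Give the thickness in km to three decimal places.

Porosity at 5.1 km: phi = 0.42·exp(−0.249×5.1) = 0.1180
Solid-volume conservation: h(1−phi) = h₀(1−phi₀) ⇒ h = h₀·(1−phi₀)/(1−phi)
h = 0.149 × (1 − 0.42)/(1 − 0.1180) = 0.149 × 0.6576 = 0.0980 km

0.098 km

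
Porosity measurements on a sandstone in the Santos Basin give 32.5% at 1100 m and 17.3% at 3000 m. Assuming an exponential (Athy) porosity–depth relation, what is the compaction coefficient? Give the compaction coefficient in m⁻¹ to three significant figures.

Working in km (1 km = 1000 m; k in km⁻¹ = k in m⁻¹ × 1000):
Athy: φ(z) = φ₀ e^(−kz) ⇒ φ₁/φ₂ = e^{k(z₂−z₁)} ⇒ k = ln(φ₁/φ₂)/(z₂−z₁)
k = ln(0.325/0.173) / (3 − 1.1) = ln(1.879) / 1.9 = 0.6305 / 1.9 = 0.3319 km⁻¹

0.000332 m⁻¹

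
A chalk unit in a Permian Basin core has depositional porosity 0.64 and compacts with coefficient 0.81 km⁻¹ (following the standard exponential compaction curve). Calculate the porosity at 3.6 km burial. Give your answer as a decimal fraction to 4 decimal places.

0.0347

n = n₀·exp(−k·d) = 0.64 × exp(−0.81 × 3.6) = 0.64 × exp(−2.916)
  = 0.64 × 0.0541 = 0.0347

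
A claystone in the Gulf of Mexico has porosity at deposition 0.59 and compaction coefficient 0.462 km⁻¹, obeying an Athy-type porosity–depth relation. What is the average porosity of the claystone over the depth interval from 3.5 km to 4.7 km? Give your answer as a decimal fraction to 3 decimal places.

⟨n⟩ = (1/(d₂−d₁)) ∫ n₀ e^(−cd) dd = n₀·(e^(−c·d₁) − e^(−c·d₂)) / (c·(d₂−d₁))
e^(−0.462×3.5) = 0.1985; e^(−0.462×4.7) = 0.1140
⟨n⟩ = 0.59 × (0.1985 − 0.1140) / (0.462 × 1.2) = 0.59 × 0.1524 = 0.0899

0.090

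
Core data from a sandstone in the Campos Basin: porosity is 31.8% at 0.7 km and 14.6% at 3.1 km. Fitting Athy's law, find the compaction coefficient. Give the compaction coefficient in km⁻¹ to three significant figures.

0.324 km⁻¹

Athy: φ(d) = φ₀ e^(−kd) ⇒ φ₁/φ₂ = e^{k(d₂−d₁)} ⇒ k = ln(φ₁/φ₂)/(d₂−d₁)
k = ln(0.318/0.146) / (3.1 − 0.7) = ln(2.178) / 2.4 = 0.7784 / 2.4 = 0.3244 km⁻¹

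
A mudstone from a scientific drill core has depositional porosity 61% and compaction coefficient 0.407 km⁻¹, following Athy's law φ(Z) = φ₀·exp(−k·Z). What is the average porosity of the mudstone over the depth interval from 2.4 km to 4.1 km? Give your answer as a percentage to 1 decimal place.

⟨φ⟩ = (1/(Z₂−Z₁)) ∫ φ₀ e^(−kZ) dZ = φ₀·(e^(−k·Z₁) − e^(−k·Z₂)) / (k·(Z₂−Z₁))
e^(−0.407×2.4) = 0.3765; e^(−0.407×4.1) = 0.1885
⟨φ⟩ = 0.61 × (0.3765 − 0.1885) / (0.407 × 1.7) = 0.61 × 0.2717 = 0.1658

16.6%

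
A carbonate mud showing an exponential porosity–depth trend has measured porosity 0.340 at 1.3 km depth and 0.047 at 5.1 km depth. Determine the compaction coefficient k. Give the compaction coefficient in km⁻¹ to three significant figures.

0.521 km⁻¹

Athy: n(d) = n₀ e^(−kd) ⇒ n₁/n₂ = e^{k(d₂−d₁)} ⇒ k = ln(n₁/n₂)/(d₂−d₁)
k = ln(0.34/0.047) / (5.1 − 1.3) = ln(7.234) / 3.8 = 1.9788 / 3.8 = 0.5207 km⁻¹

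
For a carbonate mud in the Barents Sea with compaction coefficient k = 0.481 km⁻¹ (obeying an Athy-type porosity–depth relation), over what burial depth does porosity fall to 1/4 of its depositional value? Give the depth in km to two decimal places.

n/n₀ = 1/4 ⇒ exp(−k·z) = 1/4 ⇒ z = ln(4) / k
z = 1.3863 / 0.481 = 2.882 km

2.88 km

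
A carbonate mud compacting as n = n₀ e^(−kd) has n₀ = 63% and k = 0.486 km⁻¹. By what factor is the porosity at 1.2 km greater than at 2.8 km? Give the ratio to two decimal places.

2.18

n(d₁)/n(d₂) = e^(−k·d₁)/e^(−k·d₂) = e^{k(d₂−d₁)}
= exp(0.486 × 1.6) = exp(0.7776) = 2.1762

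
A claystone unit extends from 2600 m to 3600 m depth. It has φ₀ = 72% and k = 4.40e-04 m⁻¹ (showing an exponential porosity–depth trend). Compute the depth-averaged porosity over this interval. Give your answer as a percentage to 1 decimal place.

18.6%

Working in km (1 km = 1000 m; k in km⁻¹ = k in m⁻¹ × 1000):
⟨φ⟩ = (1/(Z₂−Z₁)) ∫ φ₀ e^(−kZ) dZ = φ₀·(e^(−k·Z₁) − e^(−k·Z₂)) / (k·(Z₂−Z₁))
e^(−0.44×2.6) = 0.3185; e^(−0.44×3.6) = 0.2052
⟨φ⟩ = 0.72 × (0.3185 − 0.2052) / (0.44 × 1) = 0.72 × 0.2577 = 0.1855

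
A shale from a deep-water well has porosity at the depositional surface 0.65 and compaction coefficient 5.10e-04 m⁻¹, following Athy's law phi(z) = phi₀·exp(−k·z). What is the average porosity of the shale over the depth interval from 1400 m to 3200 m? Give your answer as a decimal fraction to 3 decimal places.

Working in km (1 km = 1000 m; k in km⁻¹ = k in m⁻¹ × 1000):
⟨phi⟩ = (1/(z₂−z₁)) ∫ phi₀ e^(−kz) dz = phi₀·(e^(−k·z₁) − e^(−k·z₂)) / (k·(z₂−z₁))
e^(−0.51×1.4) = 0.4897; e^(−0.51×3.2) = 0.1955
⟨phi⟩ = 0.65 × (0.4897 − 0.1955) / (0.51 × 1.8) = 0.65 × 0.3204 = 0.2083

0.208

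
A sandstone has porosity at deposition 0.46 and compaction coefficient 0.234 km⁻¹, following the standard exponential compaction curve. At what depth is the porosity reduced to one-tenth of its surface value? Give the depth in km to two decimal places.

φ/φ₀ = 1/10 ⇒ exp(−c·d) = 1/10 ⇒ d = ln(10) / c
d = 2.3026 / 0.234 = 9.840 km

9.84 km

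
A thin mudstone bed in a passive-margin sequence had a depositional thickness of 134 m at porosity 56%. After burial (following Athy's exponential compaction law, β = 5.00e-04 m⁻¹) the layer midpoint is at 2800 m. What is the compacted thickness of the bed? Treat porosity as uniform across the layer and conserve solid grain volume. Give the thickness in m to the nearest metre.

Working in km (1 km = 1000 m; β in km⁻¹ = β in m⁻¹ × 1000):
Porosity at 2.8 km: n = 0.56·exp(−0.5×2.8) = 0.1381
Solid-volume conservation: h(1−n) = h₀(1−n₀) ⇒ h = h₀·(1−n₀)/(1−n)
h = 0.134 × (1 − 0.56)/(1 − 0.1381) = 0.134 × 0.5105 = 0.0684 km

68 m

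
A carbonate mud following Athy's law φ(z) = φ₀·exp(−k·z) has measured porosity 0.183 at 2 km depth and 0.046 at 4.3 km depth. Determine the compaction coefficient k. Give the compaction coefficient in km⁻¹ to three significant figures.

0.600 km⁻¹

Athy: φ(z) = φ₀ e^(−kz) ⇒ φ₁/φ₂ = e^{k(z₂−z₁)} ⇒ k = ln(φ₁/φ₂)/(z₂−z₁)
k = ln(0.183/0.046) / (4.3 − 2) = ln(3.978) / 2.3 = 1.3808 / 2.3 = 0.6004 km⁻¹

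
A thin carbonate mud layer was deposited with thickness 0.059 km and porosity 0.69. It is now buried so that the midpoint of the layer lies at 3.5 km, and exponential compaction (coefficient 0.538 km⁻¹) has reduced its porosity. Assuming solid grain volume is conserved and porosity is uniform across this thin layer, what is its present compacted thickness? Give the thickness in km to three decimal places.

0.020 km

Porosity at 3.5 km: phi = 0.69·exp(−0.538×3.5) = 0.1050
Solid-volume conservation: h(1−phi) = h₀(1−phi₀) ⇒ h = h₀·(1−phi₀)/(1−phi)
h = 0.059 × (1 − 0.69)/(1 − 0.1050) = 0.059 × 0.3464 = 0.0204 km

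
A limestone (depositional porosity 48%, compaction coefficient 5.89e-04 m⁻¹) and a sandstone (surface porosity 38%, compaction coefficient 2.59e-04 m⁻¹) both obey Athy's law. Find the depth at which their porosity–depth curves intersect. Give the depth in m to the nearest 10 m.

710 m

Working in km (1 km = 1000 m; β in km⁻¹ = β in m⁻¹ × 1000):
Set n₀ₐ e^(−βₐz) = n₀ᵦ e^(−βᵦz) ⇒ ln(n₀ₐ/n₀ᵦ) = (βₐ − βᵦ)·z
z = ln(0.48/0.38) / (0.589 − 0.259) = 0.2336 / 0.33 = 0.708 km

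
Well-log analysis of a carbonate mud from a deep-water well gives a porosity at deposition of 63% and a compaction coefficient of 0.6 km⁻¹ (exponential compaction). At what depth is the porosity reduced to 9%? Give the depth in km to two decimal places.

3.24 km

Invert Athy's law: z = ln(n₀/n) / β
z = ln(0.63/0.09) / 0.6 = ln(7) / 0.6 = 1.9459 / 0.6 = 3.243 km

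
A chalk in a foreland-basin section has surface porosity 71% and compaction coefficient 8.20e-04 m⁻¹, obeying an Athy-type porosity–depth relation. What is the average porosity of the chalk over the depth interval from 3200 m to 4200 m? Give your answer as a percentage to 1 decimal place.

3.5%

Working in km (1 km = 1000 m; k in km⁻¹ = k in m⁻¹ × 1000):
⟨φ⟩ = (1/(d₂−d₁)) ∫ φ₀ e^(−kd) dd = φ₀·(e^(−k·d₁) − e^(−k·d₂)) / (k·(d₂−d₁))
e^(−0.82×3.2) = 0.0725; e^(−0.82×4.2) = 0.0319
⟨φ⟩ = 0.71 × (0.0725 − 0.0319) / (0.82 × 1) = 0.71 × 0.0495 = 0.0351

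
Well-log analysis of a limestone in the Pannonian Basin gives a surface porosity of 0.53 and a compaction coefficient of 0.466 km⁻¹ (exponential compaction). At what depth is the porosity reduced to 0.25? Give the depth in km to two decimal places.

1.61 km

Invert Athy's law: d = ln(φ₀/φ) / c
d = ln(0.53/0.25) / 0.466 = ln(2.12) / 0.466 = 0.7514 / 0.466 = 1.612 km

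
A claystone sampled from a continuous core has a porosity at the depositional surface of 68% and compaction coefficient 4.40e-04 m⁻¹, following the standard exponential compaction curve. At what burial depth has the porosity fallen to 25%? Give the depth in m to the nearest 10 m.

Working in km (1 km = 1000 m; β in km⁻¹ = β in m⁻¹ × 1000):
Invert Athy's law: z = ln(φ₀/φ) / β
z = ln(0.68/0.25) / 0.44 = ln(2.72) / 0.44 = 1.0006 / 0.44 = 2.274 km

2270 m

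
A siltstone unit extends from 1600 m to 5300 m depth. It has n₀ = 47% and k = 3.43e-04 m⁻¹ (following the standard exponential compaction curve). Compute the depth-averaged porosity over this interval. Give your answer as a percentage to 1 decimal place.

15.4%

Working in km (1 km = 1000 m; k in km⁻¹ = k in m⁻¹ × 1000):
⟨n⟩ = (1/(Z₂−Z₁)) ∫ n₀ e^(−kZ) dZ = n₀·(e^(−k·Z₁) − e^(−k·Z₂)) / (k·(Z₂−Z₁))
e^(−0.343×1.6) = 0.5776; e^(−0.343×5.3) = 0.1624
⟨n⟩ = 0.47 × (0.5776 − 0.1624) / (0.343 × 3.7) = 0.47 × 0.3272 = 0.1538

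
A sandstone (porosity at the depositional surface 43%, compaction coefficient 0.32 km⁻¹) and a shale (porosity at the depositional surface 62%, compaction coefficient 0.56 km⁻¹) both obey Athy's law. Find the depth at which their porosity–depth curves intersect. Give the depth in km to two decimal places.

Set φ₀ₐ e^(−βₐZ) = φ₀ᵦ e^(−βᵦZ) ⇒ ln(φ₀ₐ/φ₀ᵦ) = (βₐ − βᵦ)·Z
Z = ln(0.43/0.62) / (0.32 − 0.56) = -0.3659 / -0.24 = 1.525 km

1.52 km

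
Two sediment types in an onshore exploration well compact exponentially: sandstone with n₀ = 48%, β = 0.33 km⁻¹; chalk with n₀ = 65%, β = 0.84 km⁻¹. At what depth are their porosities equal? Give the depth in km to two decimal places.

0.59 km

Set n₀ₐ e^(−βₐd) = n₀ᵦ e^(−βᵦd) ⇒ ln(n₀ₐ/n₀ᵦ) = (βₐ − βᵦ)·d
d = ln(0.48/0.65) / (0.33 − 0.84) = -0.3032 / -0.51 = 0.594 km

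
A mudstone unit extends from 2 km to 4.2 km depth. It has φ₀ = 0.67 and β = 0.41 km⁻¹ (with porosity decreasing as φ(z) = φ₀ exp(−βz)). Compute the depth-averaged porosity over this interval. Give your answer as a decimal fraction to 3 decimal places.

⟨φ⟩ = (1/(z₂−z₁)) ∫ φ₀ e^(−βz) dz = φ₀·(e^(−β·z₁) − e^(−β·z₂)) / (β·(z₂−z₁))
e^(−0.41×2) = 0.4404; e^(−0.41×4.2) = 0.1787
⟨φ⟩ = 0.67 × (0.4404 − 0.1787) / (0.41 × 2.2) = 0.67 × 0.2902 = 0.1944

0.194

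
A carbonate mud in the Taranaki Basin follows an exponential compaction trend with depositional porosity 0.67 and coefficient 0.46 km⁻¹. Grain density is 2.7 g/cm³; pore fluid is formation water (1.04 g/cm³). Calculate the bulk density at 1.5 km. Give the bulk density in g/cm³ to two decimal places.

2.14 g/cm³

Porosity at depth: n = 0.67·exp(−0.46×1.5) = 0.67×0.5016 = 0.3361
Bulk density: ρ_b = (1−n)ρ_g + n·ρ_f = 0.6639×2.7 + 0.3361×1.04
       = 1.793 + 0.349 = 2.142 g/cm³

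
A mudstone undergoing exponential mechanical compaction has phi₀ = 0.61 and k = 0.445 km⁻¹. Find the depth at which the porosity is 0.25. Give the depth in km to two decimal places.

2.00 km

Invert Athy's law: z = ln(phi₀/phi) / k
z = ln(0.61/0.25) / 0.445 = ln(2.44) / 0.445 = 0.8920 / 0.445 = 2.004 km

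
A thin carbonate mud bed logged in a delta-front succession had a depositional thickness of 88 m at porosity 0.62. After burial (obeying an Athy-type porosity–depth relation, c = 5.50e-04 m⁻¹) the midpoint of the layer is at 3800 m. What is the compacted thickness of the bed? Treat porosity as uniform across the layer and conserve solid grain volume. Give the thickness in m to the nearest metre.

36 m

Working in km (1 km = 1000 m; c in km⁻¹ = c in m⁻¹ × 1000):
Porosity at 3.8 km: n = 0.62·exp(−0.55×3.8) = 0.0767
Solid-volume conservation: h(1−n) = h₀(1−n₀) ⇒ h = h₀·(1−n₀)/(1−n)
h = 0.088 × (1 − 0.62)/(1 − 0.0767) = 0.088 × 0.4116 = 0.0362 km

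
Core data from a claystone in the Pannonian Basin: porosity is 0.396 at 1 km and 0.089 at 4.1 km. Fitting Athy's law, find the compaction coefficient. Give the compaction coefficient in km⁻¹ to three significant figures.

Athy: phi(Z) = phi₀ e^(−kZ) ⇒ phi₁/phi₂ = e^{k(Z₂−Z₁)} ⇒ k = ln(phi₁/phi₂)/(Z₂−Z₁)
k = ln(0.396/0.089) / (4.1 − 1) = ln(4.449) / 3.1 = 1.4928 / 3.1 = 0.4815 km⁻¹

0.482 km⁻¹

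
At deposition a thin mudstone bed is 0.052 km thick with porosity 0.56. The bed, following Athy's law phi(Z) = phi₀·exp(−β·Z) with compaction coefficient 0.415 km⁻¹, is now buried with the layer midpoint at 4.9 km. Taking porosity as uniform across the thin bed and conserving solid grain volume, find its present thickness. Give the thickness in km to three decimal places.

0.025 km

Porosity at 4.9 km: phi = 0.56·exp(−0.415×4.9) = 0.0733
Solid-volume conservation: h(1−phi) = h₀(1−phi₀) ⇒ h = h₀·(1−phi₀)/(1−phi)
h = 0.052 × (1 − 0.56)/(1 − 0.0733) = 0.052 × 0.4748 = 0.0247 km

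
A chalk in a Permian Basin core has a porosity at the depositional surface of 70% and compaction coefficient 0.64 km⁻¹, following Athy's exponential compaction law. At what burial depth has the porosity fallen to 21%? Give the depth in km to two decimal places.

Invert Athy's law: d = ln(phi₀/phi) / c
d = ln(0.7/0.21) / 0.64 = ln(3.333) / 0.64 = 1.2040 / 0.64 = 1.881 km

1.88 km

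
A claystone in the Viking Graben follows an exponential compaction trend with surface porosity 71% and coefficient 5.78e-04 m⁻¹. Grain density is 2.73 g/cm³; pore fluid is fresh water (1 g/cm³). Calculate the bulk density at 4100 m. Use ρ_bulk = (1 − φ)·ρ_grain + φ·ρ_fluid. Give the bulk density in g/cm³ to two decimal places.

Working in km (1 km = 1000 m; β in km⁻¹ = β in m⁻¹ × 1000):
Porosity at depth: n = 0.71·exp(−0.578×4.1) = 0.71×0.0935 = 0.0664
Bulk density: ρ_b = (1−n)ρ_g + n·ρ_f = 0.9336×2.73 + 0.0664×1
       = 2.549 + 0.066 = 2.615 g/cm³

2.62 g/cm³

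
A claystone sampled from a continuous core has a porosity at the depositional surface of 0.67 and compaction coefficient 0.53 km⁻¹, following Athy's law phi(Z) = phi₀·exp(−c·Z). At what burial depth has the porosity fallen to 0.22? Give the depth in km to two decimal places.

Invert Athy's law: Z = ln(phi₀/phi) / c
Z = ln(0.67/0.22) / 0.53 = ln(3.045) / 0.53 = 1.1137 / 0.53 = 2.101 km

2.10 km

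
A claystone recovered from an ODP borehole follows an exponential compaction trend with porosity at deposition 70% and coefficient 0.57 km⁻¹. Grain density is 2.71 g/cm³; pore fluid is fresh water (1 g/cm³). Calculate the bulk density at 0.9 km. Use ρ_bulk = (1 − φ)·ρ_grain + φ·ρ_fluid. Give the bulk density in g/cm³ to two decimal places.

Porosity at depth: φ = 0.7·exp(−0.57×0.9) = 0.7×0.5987 = 0.4191
Bulk density: ρ_b = (1−φ)ρ_g + φ·ρ_f = 0.5809×2.71 + 0.4191×1
       = 1.574 + 0.419 = 1.993 g/cm³

1.99 g/cm³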